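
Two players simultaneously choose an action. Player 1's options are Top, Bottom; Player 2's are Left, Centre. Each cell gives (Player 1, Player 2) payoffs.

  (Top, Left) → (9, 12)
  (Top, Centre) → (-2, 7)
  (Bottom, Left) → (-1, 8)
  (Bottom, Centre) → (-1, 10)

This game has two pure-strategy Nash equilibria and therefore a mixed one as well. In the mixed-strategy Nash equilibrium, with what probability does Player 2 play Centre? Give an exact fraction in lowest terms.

Player 2's mix q on Left must make Player 1 indifferent between Top and Bottom.
Player 1's payoff from Top: 9q + (-2)(1−q). From Bottom: (-1)q + (-1)(1−q).
Set equal: 10q = 1(1−q) → q = 1/11.
Probability on Centre is 1 − 1/11 = 10/11.

10/11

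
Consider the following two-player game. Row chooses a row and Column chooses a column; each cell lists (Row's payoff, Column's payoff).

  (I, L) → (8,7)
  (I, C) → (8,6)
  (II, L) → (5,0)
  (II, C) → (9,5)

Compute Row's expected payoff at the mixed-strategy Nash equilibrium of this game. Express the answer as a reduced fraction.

8

Column mixes with probability q on L, chosen so Row is indifferent: 8q + 8(1−q) = 5q + 9(1−q) gives q = 1/4.
Row's expected payoff (from either row, since indifferent) is 8·1/4 + 8·3/4 = 8.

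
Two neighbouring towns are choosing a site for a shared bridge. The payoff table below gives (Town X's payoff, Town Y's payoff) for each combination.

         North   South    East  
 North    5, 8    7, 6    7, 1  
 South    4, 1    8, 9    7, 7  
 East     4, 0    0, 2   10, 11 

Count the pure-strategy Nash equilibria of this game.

Both North: Town X gets 5 (best alternative 4); Town Y gets 8 (best alternative 6). Neither deviates — NE.
Both South: Town X gets 8 (best alternative 7); Town Y gets 9 (best alternative 7). Neither deviates — NE.
Both East: Town X gets 10 (best alternative 7); Town Y gets 11 (best alternative 2). Neither deviates — NE.
(North, East) is not a NE: Town X would switch to East (10 > 7).
No other cell survives both best-response checks, so there are 3 pure NE.

3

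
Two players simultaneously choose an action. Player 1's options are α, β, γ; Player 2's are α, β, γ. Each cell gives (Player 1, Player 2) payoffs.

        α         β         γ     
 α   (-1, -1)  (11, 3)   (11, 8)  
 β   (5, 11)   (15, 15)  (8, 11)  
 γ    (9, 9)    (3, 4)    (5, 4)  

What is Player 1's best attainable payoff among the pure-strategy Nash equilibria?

15

(α, γ) is a pure NE (Player 1: 11 ≥ 8; Player 2: 8 ≥ 3). Player 1 gets 11.
Both β is a pure NE (Player 1: 15 ≥ 11; Player 2: 15 ≥ 11). Player 1 gets 15.
(γ, α) is a pure NE (Player 1: 9 ≥ 5; Player 2: 9 ≥ 4). Player 1 gets 9.
Every other cell has a profitable deviation for at least one player. Highest of {11, 15, 9} is 15.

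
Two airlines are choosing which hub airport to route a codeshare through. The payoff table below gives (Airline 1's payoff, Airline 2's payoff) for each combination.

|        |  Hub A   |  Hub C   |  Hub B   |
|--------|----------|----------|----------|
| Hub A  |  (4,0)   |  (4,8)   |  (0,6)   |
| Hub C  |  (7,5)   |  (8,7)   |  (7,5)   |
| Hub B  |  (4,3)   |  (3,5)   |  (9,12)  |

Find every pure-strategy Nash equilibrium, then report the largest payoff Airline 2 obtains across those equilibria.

12

Both Hub C is a pure NE (Airline 1: 8 ≥ 4; Airline 2: 7 ≥ 5). Airline 2 gets 7.
Both Hub B is a pure NE (Airline 1: 9 ≥ 7; Airline 2: 12 ≥ 5). Airline 2 gets 12.
Every other cell has a profitable deviation for at least one player. Highest of {7, 12} is 12.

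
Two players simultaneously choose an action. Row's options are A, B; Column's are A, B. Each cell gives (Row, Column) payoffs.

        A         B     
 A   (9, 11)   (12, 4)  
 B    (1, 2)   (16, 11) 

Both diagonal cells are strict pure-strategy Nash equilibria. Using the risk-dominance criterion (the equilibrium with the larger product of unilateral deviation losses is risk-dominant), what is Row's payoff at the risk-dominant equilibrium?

9

At both A: Row loses 9 − 1 = 8 by deviating; Column loses 11 − 4 = 7. Product = 8·7 = 56.
At both B: Row loses 16 − 12 = 4 by deviating; Column loses 11 − 2 = 9. Product = 4·9 = 36.
56 > 36, so both A is risk-dominant. Row's payoff there is 9.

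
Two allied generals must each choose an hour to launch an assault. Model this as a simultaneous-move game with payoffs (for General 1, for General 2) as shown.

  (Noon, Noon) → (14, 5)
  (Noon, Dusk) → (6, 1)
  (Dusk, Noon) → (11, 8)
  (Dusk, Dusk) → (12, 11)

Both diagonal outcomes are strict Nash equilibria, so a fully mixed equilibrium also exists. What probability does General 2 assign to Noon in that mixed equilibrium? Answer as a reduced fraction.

2/3

General 2's mix q on Noon must make General 1 indifferent between Noon and Dusk.
General 1's payoff from Noon: 14q + 6(1−q). From Dusk: 11q + 12(1−q).
Set equal: 3q = 6(1−q) → q = 6/9 = 2/3.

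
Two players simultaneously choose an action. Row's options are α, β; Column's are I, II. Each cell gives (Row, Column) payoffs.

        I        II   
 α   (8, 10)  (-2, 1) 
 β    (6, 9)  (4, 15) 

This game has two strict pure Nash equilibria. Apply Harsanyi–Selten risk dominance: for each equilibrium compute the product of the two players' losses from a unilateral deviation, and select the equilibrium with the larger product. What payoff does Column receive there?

At (α, I): Row loses 8 − 6 = 2 by deviating; Column loses 10 − 1 = 9. Product = 2·9 = 18.
At (β, II): Row loses 4 − (-2) = 6 by deviating; Column loses 15 − 9 = 6. Product = 6·6 = 36.
36 > 18, so (β, II) is risk-dominant. Column's payoff there is 15.

15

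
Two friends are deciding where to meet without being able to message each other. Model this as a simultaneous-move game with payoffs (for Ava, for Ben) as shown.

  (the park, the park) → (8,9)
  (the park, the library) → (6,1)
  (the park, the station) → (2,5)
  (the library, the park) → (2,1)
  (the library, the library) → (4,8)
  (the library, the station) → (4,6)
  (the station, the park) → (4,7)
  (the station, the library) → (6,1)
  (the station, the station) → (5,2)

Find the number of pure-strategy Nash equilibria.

Both the park: Ava gets 8 (best alternative 4); Ben gets 9 (best alternative 5). Neither deviates — NE.
Both the library is not a NE: Ava would switch to the park (6 > 4).
No other cell survives both best-response checks, so there is 1 pure NE.

1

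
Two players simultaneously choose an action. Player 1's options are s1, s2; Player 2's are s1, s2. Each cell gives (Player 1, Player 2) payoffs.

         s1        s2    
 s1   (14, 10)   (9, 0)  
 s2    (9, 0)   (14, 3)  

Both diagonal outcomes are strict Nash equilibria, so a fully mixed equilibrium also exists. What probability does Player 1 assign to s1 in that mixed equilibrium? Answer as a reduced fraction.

3/13

Player 1's mix p on s1 must make Player 2 indifferent between s1 and s2.
Player 2's payoff from s1: 10p + 0(1−p). From s2: 0p + 3(1−p).
Set equal: 10p = 3(1−p) → p = 3/13.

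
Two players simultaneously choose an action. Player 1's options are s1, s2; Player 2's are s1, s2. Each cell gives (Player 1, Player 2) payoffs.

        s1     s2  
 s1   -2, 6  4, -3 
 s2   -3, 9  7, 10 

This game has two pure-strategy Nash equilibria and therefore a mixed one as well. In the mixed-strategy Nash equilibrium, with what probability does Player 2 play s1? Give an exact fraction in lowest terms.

3/4

Player 2's mix q on s1 must make Player 1 indifferent between s1 and s2.
Player 1's payoff from s1: (-2)q + 4(1−q). From s2: (-3)q + 7(1−q).
Set equal: 1q = 3(1−q) → q = 3/4.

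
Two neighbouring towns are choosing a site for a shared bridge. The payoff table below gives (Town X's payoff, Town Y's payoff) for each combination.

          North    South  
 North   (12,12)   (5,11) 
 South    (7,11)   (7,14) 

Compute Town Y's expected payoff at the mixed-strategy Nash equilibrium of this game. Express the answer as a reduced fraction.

Town X mixes with probability p on North, chosen so Town Y is indifferent: 12p + 11(1−p) = 11p + 14(1−p) gives p = 3/4.
Town Y's expected payoff is 12·3/4 + 11·1/4 = 47/4.

47/4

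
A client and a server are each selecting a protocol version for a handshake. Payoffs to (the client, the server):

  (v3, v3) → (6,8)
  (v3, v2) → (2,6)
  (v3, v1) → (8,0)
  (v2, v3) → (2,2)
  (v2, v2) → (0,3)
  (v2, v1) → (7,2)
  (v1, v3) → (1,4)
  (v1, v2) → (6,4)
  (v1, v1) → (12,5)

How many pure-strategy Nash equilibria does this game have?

Both v3: the client gets 6 (best alternative 2); the server gets 8 (best alternative 6). Neither deviates — NE.
Both v1: the client gets 12 (best alternative 8); the server gets 5 (best alternative 4). Neither deviates — NE.
Both v2 is not a NE: the client would switch to v1 (6 > 0).
No other cell survives both best-response checks, so there are 2 pure NE.

2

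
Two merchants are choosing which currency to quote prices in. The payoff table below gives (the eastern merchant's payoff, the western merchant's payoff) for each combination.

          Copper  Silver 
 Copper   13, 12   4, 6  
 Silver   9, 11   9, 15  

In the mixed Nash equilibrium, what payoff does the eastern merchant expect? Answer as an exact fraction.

9

The western merchant mixes with probability q on Copper, chosen so the eastern merchant is indifferent: 13q + 4(1−q) = 9q + 9(1−q) gives q = 5/9.
The eastern merchant's expected payoff (from either row, since indifferent) is 13·5/9 + 4·4/9 = 9.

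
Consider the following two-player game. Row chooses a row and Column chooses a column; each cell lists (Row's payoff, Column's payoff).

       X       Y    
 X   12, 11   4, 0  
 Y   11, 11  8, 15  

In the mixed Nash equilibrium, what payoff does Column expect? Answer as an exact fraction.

11

Row mixes with probability p on X, chosen so Column is indifferent: 11p + 11(1−p) = 0p + 15(1−p) gives p = 4/15.
Column's expected payoff is 11·4/15 + 11·11/15 = 11.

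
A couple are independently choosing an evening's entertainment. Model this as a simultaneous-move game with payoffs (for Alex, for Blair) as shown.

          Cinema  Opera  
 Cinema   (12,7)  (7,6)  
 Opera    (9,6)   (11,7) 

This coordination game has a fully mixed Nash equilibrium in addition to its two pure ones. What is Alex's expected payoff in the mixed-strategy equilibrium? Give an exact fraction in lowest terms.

Blair mixes with probability q on Cinema, chosen so Alex is indifferent: 12q + 7(1−q) = 9q + 11(1−q) gives q = 4/7.
Alex's expected payoff (from either row, since indifferent) is 12·4/7 + 7·3/7 = 69/7.

69/7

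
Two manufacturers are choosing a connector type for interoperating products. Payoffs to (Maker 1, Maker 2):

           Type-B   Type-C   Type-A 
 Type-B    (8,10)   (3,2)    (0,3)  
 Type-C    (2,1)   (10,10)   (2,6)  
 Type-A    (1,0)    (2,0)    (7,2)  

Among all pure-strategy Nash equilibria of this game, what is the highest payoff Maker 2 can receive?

10

Both Type-B is a pure NE (Maker 1: 8 ≥ 2; Maker 2: 10 ≥ 3). Maker 2 gets 10.
Both Type-C is a pure NE (Maker 1: 10 ≥ 3; Maker 2: 10 ≥ 6). Maker 2 gets 10.
Both Type-A is a pure NE (Maker 1: 7 ≥ 2; Maker 2: 2 ≥ 0). Maker 2 gets 2.
Every other cell has a profitable deviation for at least one player. Highest of {10, 10, 2} is 10.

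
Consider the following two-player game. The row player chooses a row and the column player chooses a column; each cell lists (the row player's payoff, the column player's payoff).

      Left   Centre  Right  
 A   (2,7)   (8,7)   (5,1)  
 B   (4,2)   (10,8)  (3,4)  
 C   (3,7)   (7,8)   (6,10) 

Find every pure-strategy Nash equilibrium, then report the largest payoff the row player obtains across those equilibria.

10

(B, Centre) is a pure NE (the row player: 10 ≥ 8; the column player: 8 ≥ 4). The row player gets 10.
(C, Right) is a pure NE (the row player: 6 ≥ 5; the column player: 10 ≥ 8). The row player gets 6.
Every other cell has a profitable deviation for at least one player. Highest of {10, 6} is 10.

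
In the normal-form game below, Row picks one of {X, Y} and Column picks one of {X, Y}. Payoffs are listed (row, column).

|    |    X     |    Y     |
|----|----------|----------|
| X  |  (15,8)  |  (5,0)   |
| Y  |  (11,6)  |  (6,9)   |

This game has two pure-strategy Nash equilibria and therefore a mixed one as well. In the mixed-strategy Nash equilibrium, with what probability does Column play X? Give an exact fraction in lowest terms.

Column's mix q on X must make Row indifferent between X and Y.
Row's payoff from X: 15q + 5(1−q). From Y: 11q + 6(1−q).
Set equal: 4q = 1(1−q) → q = 1/5.

1/5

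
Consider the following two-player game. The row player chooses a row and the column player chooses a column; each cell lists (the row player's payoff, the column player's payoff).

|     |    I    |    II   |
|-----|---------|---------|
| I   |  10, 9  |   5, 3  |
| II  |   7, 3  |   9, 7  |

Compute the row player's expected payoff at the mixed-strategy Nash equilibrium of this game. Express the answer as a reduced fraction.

55/7

The column player mixes with probability q on I, chosen so the row player is indifferent: 10q + 5(1−q) = 7q + 9(1−q) gives q = 4/7.
The row player's expected payoff (from either row, since indifferent) is 10·4/7 + 5·3/7 = 55/7.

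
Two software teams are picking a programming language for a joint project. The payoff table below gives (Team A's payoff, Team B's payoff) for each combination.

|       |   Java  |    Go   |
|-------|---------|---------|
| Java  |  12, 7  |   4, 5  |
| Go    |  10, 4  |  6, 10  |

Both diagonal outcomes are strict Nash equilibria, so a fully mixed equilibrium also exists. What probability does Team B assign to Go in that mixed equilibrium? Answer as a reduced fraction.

1/2

Team B's mix q on Java must make Team A indifferent between Java and Go.
Team A's payoff from Java: 12q + 4(1−q). From Go: 10q + 6(1−q).
Set equal: 2q = 2(1−q) → q = 2/4 = 1/2.
Probability on Go is 1 − 1/2 = 1/2.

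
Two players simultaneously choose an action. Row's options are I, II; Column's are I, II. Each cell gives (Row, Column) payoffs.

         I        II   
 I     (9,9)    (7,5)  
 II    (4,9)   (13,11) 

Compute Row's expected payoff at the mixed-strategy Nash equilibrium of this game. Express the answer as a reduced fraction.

89/11

Column mixes with probability q on I, chosen so Row is indifferent: 9q + 7(1−q) = 4q + 13(1−q) gives q = 6/11.
Row's expected payoff (from either row, since indifferent) is 9·6/11 + 7·5/11 = 89/11.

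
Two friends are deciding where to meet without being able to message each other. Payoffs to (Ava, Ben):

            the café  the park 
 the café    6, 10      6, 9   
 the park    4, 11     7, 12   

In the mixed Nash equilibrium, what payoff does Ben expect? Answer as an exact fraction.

21/2

Ava mixes with probability p on the café, chosen so Ben is indifferent: 10p + 11(1−p) = 9p + 12(1−p) gives p = 1/2.
Ben's expected payoff is 10·1/2 + 11·1/2 = 21/2.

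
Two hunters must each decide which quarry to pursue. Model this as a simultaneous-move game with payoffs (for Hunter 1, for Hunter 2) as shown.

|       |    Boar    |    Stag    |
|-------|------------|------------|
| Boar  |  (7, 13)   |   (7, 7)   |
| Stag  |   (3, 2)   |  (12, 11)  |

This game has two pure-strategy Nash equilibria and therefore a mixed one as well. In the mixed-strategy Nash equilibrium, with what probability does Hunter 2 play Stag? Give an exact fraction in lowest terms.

4/9

Hunter 2's mix q on Boar must make Hunter 1 indifferent between Boar and Stag.
Hunter 1's payoff from Boar: 7q + 7(1−q). From Stag: 3q + 12(1−q).
Set equal: 4q = 5(1−q) → q = 5/9.
Probability on Stag is 1 − 5/9 = 4/9.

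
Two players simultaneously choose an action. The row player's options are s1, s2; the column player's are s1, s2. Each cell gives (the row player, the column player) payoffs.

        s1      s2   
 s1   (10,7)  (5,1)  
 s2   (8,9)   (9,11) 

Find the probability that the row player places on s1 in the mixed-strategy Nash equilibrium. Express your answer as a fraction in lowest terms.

1/4

The row player's mix p on s1 must make the column player indifferent between s1 and s2.
The column player's payoff from s1: 7p + 9(1−p). From s2: 1p + 11(1−p).
Set equal: 6p = 2(1−p) → p = 2/8 = 1/4.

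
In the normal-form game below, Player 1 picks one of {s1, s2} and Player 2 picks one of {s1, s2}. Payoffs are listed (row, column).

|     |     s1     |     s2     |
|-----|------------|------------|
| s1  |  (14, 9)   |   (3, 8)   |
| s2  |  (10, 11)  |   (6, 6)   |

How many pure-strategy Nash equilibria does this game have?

Both s1: Player 1 gets 14 (best alternative 10); Player 2 gets 9 (best alternative 8). Neither deviates — NE.
Both s2 is not a NE: Player 2 would switch to s1 (11 > 6).
No other cell survives both best-response checks, so there is 1 pure NE.

1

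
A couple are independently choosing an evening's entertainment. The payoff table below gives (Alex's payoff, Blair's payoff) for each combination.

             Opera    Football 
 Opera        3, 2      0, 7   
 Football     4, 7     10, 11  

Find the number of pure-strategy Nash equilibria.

1

Both Football: Alex gets 10 (best alternative 0); Blair gets 11 (best alternative 7). Neither deviates — NE.
Both Opera is not a NE: Alex would switch to Football (4 > 3).
No other cell survives both best-response checks, so there is 1 pure NE.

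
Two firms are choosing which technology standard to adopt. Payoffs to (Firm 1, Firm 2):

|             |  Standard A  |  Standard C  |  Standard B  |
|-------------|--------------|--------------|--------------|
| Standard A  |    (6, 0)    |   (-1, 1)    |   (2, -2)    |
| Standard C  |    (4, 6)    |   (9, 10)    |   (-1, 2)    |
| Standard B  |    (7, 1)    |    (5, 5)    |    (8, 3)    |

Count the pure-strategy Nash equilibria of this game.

1

Both Standard C: Firm 1 gets 9 (best alternative 5); Firm 2 gets 10 (best alternative 6). Neither deviates — NE.
Both Standard B is not a NE: Firm 2 would switch to Standard C (5 > 3).
No other cell survives both best-response checks, so there is 1 pure NE.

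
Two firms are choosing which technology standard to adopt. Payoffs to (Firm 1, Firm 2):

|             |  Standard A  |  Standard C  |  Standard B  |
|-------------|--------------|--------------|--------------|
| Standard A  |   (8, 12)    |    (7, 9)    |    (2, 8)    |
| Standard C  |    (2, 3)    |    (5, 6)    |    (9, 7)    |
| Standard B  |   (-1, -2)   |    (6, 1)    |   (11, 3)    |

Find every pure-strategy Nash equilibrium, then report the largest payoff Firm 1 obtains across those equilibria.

11

Both Standard A is a pure NE (Firm 1: 8 ≥ 2; Firm 2: 12 ≥ 9). Firm 1 gets 8.
Both Standard B is a pure NE (Firm 1: 11 ≥ 9; Firm 2: 3 ≥ 1). Firm 1 gets 11.
Every other cell has a profitable deviation for at least one player. Highest of {8, 11} is 11.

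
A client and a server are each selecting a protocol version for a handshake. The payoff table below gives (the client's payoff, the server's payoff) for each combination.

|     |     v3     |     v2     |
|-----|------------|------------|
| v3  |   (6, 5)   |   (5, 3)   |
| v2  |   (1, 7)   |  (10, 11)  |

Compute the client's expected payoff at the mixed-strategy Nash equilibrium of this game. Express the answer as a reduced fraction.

The server mixes with probability q on v3, chosen so the client is indifferent: 6q + 5(1−q) = 1q + 10(1−q) gives q = 1/2.
The client's expected payoff (from either row, since indifferent) is 6·1/2 + 5·1/2 = 11/2.

11/2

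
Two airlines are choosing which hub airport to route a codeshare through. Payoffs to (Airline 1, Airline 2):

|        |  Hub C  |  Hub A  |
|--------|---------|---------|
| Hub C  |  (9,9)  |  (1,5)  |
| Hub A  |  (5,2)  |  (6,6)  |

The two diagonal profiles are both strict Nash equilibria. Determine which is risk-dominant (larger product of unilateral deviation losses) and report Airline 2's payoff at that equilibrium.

6

At both Hub C: Airline 1 loses 9 − 5 = 4 by deviating; Airline 2 loses 9 − 5 = 4. Product = 4·4 = 16.
At both Hub A: Airline 1 loses 6 − 1 = 5 by deviating; Airline 2 loses 6 − 2 = 4. Product = 5·4 = 20.
20 > 16, so both Hub A is risk-dominant. Airline 2's payoff there is 6.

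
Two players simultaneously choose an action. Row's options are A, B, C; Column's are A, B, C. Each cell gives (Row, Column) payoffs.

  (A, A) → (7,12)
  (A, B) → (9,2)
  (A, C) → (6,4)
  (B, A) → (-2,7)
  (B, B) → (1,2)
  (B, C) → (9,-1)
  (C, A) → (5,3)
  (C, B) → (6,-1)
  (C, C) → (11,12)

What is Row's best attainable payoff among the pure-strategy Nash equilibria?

11

Both A is a pure NE (Row: 7 ≥ 5; Column: 12 ≥ 4). Row gets 7.
Both C is a pure NE (Row: 11 ≥ 9; Column: 12 ≥ 3). Row gets 11.
Every other cell has a profitable deviation for at least one player. Highest of {7, 11} is 11.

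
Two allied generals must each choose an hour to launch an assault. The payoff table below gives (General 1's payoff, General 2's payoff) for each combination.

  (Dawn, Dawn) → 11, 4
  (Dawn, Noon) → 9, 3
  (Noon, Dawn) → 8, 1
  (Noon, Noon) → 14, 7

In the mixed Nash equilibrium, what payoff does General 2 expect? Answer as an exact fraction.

25/7

General 1 mixes with probability p on Dawn, chosen so General 2 is indifferent: 4p + 1(1−p) = 3p + 7(1−p) gives p = 6/7.
General 2's expected payoff is 4·6/7 + 1·1/7 = 25/7.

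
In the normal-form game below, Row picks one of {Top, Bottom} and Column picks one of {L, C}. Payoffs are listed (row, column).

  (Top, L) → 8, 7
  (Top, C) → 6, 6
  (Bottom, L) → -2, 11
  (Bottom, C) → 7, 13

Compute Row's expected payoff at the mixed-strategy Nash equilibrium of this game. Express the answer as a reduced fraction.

Column mixes with probability q on L, chosen so Row is indifferent: 8q + 6(1−q) = (-2)q + 7(1−q) gives q = 1/11.
Row's expected payoff (from either row, since indifferent) is 8·1/11 + 6·10/11 = 68/11.

68/11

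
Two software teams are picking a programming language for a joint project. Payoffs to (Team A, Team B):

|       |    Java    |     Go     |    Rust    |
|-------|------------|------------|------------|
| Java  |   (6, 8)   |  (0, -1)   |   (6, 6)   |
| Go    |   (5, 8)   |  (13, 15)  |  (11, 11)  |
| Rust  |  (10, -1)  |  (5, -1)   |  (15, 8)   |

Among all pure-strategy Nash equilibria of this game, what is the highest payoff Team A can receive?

Both Go is a pure NE (Team A: 13 ≥ 5; Team B: 15 ≥ 11). Team A gets 13.
Both Rust is a pure NE (Team A: 15 ≥ 11; Team B: 8 ≥ -1). Team A gets 15.
Every other cell has a profitable deviation for at least one player. Highest of {13, 15} is 15.

15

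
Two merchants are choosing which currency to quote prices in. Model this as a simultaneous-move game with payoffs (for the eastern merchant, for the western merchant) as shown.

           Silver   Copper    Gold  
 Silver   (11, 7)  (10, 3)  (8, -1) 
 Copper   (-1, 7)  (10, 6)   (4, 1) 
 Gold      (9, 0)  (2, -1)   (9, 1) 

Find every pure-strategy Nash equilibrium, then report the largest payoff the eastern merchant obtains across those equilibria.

Both Silver is a pure NE (the eastern merchant: 11 ≥ 9; the western merchant: 7 ≥ 3). The eastern merchant gets 11.
Both Gold is a pure NE (the eastern merchant: 9 ≥ 8; the western merchant: 1 ≥ 0). The eastern merchant gets 9.
Every other cell has a profitable deviation for at least one player. Highest of {11, 9} is 11.

11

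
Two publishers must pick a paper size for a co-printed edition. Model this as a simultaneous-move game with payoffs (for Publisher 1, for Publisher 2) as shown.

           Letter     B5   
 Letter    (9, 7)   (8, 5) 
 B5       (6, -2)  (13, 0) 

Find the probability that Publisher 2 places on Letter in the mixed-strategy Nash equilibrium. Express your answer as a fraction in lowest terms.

Publisher 2's mix q on Letter must make Publisher 1 indifferent between Letter and B5.
Publisher 1's payoff from Letter: 9q + 8(1−q). From B5: 6q + 13(1−q).
Set equal: 3q = 5(1−q) → q = 5/8.

5/8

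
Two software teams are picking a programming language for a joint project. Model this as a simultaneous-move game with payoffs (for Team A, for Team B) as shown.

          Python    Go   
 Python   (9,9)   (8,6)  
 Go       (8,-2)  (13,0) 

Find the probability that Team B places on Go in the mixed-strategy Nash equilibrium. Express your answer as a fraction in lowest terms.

Team B's mix q on Python must make Team A indifferent between Python and Go.
Team A's payoff from Python: 9q + 8(1−q). From Go: 8q + 13(1−q).
Set equal: 1q = 5(1−q) → q = 5/6.
Probability on Go is 1 − 5/6 = 1/6.

1/6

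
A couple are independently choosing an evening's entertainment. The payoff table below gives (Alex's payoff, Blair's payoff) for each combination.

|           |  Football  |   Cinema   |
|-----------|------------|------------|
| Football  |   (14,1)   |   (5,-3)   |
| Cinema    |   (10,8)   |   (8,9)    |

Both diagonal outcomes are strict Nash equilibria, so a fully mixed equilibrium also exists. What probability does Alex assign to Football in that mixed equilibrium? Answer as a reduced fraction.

1/5

Alex's mix p on Football must make Blair indifferent between Football and Cinema.
Blair's payoff from Football: 1p + 8(1−p). From Cinema: (-3)p + 9(1−p).
Set equal: 4p = 1(1−p) → p = 1/5.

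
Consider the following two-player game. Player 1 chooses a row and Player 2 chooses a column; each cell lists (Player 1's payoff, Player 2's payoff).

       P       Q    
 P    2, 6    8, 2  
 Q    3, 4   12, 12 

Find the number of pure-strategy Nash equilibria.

1

Both Q: Player 1 gets 12 (best alternative 8); Player 2 gets 12 (best alternative 4). Neither deviates — NE.
Both P is not a NE: Player 1 would switch to Q (3 > 2).
No other cell survives both best-response checks, so there is 1 pure NE.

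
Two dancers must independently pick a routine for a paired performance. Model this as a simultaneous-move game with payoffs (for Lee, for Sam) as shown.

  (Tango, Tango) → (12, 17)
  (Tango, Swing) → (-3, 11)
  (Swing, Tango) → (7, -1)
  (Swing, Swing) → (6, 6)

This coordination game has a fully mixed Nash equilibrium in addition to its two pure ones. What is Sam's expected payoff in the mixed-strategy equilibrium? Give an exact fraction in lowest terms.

113/13

Lee mixes with probability p on Tango, chosen so Sam is indifferent: 17p + (-1)(1−p) = 11p + 6(1−p) gives p = 7/13.
Sam's expected payoff is 17·7/13 + (-1)·6/13 = 113/13.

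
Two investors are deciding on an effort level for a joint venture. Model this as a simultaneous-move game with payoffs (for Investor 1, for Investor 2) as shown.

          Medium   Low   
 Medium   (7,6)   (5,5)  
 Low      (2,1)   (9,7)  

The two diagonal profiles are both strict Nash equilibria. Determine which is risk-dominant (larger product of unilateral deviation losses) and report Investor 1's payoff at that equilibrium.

9

At both Medium: Investor 1 loses 7 − 2 = 5 by deviating; Investor 2 loses 6 − 5 = 1. Product = 5·1 = 5.
At both Low: Investor 1 loses 9 − 5 = 4 by deviating; Investor 2 loses 7 − 1 = 6. Product = 4·6 = 24.
24 > 5, so both Low is risk-dominant. Investor 1's payoff there is 9.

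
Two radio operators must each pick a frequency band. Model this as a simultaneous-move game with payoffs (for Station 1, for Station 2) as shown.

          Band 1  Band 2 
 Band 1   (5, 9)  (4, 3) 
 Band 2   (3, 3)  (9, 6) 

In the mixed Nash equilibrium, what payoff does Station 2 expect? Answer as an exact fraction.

5

Station 1 mixes with probability p on Band 1, chosen so Station 2 is indifferent: 9p + 3(1−p) = 3p + 6(1−p) gives p = 1/3.
Station 2's expected payoff is 9·1/3 + 3·2/3 = 5.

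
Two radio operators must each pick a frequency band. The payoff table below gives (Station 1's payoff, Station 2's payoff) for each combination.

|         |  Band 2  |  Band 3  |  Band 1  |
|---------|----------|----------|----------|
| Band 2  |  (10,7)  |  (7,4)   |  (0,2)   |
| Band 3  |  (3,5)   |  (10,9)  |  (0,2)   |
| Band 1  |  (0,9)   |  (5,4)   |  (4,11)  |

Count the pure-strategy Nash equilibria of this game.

3

Both Band 2: Station 1 gets 10 (best alternative 3); Station 2 gets 7 (best alternative 4). Neither deviates — NE.
Both Band 3: Station 1 gets 10 (best alternative 7); Station 2 gets 9 (best alternative 5). Neither deviates — NE.
Both Band 1: Station 1 gets 4 (best alternative 0); Station 2 gets 11 (best alternative 9). Neither deviates — NE.
(Band 2, Band 1) is not a NE: Station 1 would switch to Band 1 (4 > 0).
No other cell survives both best-response checks, so there are 3 pure NE.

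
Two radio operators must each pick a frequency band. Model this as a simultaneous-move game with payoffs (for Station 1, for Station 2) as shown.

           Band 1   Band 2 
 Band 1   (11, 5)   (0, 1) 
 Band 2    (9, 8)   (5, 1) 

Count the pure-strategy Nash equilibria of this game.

Both Band 1: Station 1 gets 11 (best alternative 9); Station 2 gets 5 (best alternative 1). Neither deviates — NE.
Both Band 2 is not a NE: Station 2 would switch to Band 1 (8 > 1).
No other cell survives both best-response checks, so there is 1 pure NE.

1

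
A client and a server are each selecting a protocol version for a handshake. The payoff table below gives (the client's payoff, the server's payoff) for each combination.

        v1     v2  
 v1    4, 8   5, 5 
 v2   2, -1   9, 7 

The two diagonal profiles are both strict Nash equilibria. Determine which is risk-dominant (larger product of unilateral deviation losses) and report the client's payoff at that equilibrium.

At both v1: the client loses 4 − 2 = 2 by deviating; the server loses 8 − 5 = 3. Product = 2·3 = 6.
At both v2: the client loses 9 − 5 = 4 by deviating; the server loses 7 − (-1) = 8. Product = 4·8 = 32.
32 > 6, so both v2 is risk-dominant. The client's payoff there is 9.

9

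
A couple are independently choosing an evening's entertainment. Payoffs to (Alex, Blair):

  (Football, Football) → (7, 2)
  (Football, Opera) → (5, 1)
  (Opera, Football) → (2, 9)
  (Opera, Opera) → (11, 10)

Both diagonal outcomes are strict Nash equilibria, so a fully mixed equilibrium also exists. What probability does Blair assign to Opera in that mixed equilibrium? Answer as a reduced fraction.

Blair's mix q on Football must make Alex indifferent between Football and Opera.
Alex's payoff from Football: 7q + 5(1−q). From Opera: 2q + 11(1−q).
Set equal: 5q = 6(1−q) → q = 6/11.
Probability on Opera is 1 − 6/11 = 5/11.

5/11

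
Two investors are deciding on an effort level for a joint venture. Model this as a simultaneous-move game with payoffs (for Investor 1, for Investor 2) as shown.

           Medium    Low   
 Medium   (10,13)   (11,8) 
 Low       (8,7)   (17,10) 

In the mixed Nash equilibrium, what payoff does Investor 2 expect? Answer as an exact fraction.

Investor 1 mixes with probability p on Medium, chosen so Investor 2 is indifferent: 13p + 7(1−p) = 8p + 10(1−p) gives p = 3/8.
Investor 2's expected payoff is 13·3/8 + 7·5/8 = 37/4.

37/4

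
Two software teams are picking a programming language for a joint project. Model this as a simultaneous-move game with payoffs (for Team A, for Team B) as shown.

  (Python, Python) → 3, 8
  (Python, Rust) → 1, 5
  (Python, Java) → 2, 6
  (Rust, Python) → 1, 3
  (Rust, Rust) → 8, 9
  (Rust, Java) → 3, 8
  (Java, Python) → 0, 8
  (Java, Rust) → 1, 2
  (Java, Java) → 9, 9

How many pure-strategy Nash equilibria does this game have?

3

Both Python: Team A gets 3 (best alternative 1); Team B gets 8 (best alternative 6). Neither deviates — NE.
Both Rust: Team A gets 8 (best alternative 1); Team B gets 9 (best alternative 8). Neither deviates — NE.
Both Java: Team A gets 9 (best alternative 3); Team B gets 9 (best alternative 8). Neither deviates — NE.
(Rust, Python) is not a NE: Team A would switch to Python (3 > 1).
No other cell survives both best-response checks, so there are 3 pure NE.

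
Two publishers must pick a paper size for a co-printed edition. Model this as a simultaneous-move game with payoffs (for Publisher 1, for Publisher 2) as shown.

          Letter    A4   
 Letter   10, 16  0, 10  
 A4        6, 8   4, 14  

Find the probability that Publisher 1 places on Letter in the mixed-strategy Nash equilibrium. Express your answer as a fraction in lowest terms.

Publisher 1's mix p on Letter must make Publisher 2 indifferent between Letter and A4.
Publisher 2's payoff from Letter: 16p + 8(1−p). From A4: 10p + 14(1−p).
Set equal: 6p = 6(1−p) → p = 6/12 = 1/2.

1/2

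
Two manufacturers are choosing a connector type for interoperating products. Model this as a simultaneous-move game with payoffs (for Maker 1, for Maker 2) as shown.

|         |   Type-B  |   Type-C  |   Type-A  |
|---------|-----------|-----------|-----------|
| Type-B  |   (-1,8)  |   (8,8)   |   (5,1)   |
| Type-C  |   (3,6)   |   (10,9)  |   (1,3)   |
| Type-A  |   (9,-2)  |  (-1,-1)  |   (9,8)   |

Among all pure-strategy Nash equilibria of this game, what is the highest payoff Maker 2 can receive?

9

Both Type-C is a pure NE (Maker 1: 10 ≥ 8; Maker 2: 9 ≥ 6). Maker 2 gets 9.
Both Type-A is a pure NE (Maker 1: 9 ≥ 5; Maker 2: 8 ≥ -1). Maker 2 gets 8.
Every other cell has a profitable deviation for at least one player. Highest of {9, 8} is 9.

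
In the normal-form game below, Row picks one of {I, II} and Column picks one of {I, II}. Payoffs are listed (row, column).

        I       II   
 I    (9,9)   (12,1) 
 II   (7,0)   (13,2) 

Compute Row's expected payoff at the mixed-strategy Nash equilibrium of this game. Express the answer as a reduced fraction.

Column mixes with probability q on I, chosen so Row is indifferent: 9q + 12(1−q) = 7q + 13(1−q) gives q = 1/3.
Row's expected payoff (from either row, since indifferent) is 9·1/3 + 12·2/3 = 11.

11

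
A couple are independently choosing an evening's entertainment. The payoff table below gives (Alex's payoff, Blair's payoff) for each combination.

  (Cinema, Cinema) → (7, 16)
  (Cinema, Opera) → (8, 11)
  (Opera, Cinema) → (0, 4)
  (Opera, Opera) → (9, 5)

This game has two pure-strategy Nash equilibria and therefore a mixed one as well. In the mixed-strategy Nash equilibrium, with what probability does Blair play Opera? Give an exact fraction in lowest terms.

Blair's mix q on Cinema must make Alex indifferent between Cinema and Opera.
Alex's payoff from Cinema: 7q + 8(1−q). From Opera: 0q + 9(1−q).
Set equal: 7q = 1(1−q) → q = 1/8.
Probability on Opera is 1 − 1/8 = 7/8.

7/8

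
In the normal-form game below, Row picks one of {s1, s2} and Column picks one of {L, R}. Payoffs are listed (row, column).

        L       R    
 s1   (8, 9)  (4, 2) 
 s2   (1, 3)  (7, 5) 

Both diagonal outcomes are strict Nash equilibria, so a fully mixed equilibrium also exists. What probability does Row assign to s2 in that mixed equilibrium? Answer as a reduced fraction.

Row's mix p on s1 must make Column indifferent between L and R.
Column's payoff from L: 9p + 3(1−p). From R: 2p + 5(1−p).
Set equal: 7p = 2(1−p) → p = 2/9.
Probability on s2 is 1 − 2/9 = 7/9.

7/9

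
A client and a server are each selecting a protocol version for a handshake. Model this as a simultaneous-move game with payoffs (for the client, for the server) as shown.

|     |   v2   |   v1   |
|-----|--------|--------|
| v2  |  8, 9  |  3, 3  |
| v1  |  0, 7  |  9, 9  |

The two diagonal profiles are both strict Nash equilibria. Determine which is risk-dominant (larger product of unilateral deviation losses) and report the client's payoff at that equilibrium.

8

At both v2: the client loses 8 − 0 = 8 by deviating; the server loses 9 − 3 = 6. Product = 8·6 = 48.
At both v1: the client loses 9 − 3 = 6 by deviating; the server loses 9 − 7 = 2. Product = 6·2 = 12.
48 > 12, so both v2 is risk-dominant. The client's payoff there is 8.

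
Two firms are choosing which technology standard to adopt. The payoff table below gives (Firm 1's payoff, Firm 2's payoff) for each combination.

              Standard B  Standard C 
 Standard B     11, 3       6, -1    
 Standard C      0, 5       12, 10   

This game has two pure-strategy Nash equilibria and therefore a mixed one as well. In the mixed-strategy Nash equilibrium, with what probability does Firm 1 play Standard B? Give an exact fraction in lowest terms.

Firm 1's mix p on Standard B must make Firm 2 indifferent between Standard B and Standard C.
Firm 2's payoff from Standard B: 3p + 5(1−p). From Standard C: (-1)p + 10(1−p).
Set equal: 4p = 5(1−p) → p = 5/9.

5/9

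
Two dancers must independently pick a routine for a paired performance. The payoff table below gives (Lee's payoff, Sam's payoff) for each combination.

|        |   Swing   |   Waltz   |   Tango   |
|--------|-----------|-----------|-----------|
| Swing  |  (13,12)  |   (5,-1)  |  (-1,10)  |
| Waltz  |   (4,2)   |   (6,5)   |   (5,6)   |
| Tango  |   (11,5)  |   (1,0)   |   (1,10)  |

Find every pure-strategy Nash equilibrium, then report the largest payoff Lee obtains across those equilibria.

Both Swing is a pure NE (Lee: 13 ≥ 11; Sam: 12 ≥ 10). Lee gets 13.
(Waltz, Tango) is a pure NE (Lee: 5 ≥ 1; Sam: 6 ≥ 5). Lee gets 5.
Every other cell has a profitable deviation for at least one player. Highest of {13, 5} is 13.

13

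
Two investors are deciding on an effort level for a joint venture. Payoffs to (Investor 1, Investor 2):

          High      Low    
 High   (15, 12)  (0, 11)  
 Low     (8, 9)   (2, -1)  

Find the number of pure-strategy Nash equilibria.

1

Both High: Investor 1 gets 15 (best alternative 8); Investor 2 gets 12 (best alternative 11). Neither deviates — NE.
Both Low is not a NE: Investor 2 would switch to High (9 > -1).
No other cell survives both best-response checks, so there is 1 pure NE.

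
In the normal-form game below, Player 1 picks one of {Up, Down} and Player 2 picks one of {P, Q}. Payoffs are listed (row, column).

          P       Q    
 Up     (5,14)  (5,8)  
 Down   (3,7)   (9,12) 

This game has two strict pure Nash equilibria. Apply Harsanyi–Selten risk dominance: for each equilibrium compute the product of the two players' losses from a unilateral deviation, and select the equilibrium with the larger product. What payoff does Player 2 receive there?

At (Up, P): Player 1 loses 5 − 3 = 2 by deviating; Player 2 loses 14 − 8 = 6. Product = 2·6 = 12.
At (Down, Q): Player 1 loses 9 − 5 = 4 by deviating; Player 2 loses 12 − 7 = 5. Product = 4·5 = 20.
20 > 12, so (Down, Q) is risk-dominant. Player 2's payoff there is 12.

12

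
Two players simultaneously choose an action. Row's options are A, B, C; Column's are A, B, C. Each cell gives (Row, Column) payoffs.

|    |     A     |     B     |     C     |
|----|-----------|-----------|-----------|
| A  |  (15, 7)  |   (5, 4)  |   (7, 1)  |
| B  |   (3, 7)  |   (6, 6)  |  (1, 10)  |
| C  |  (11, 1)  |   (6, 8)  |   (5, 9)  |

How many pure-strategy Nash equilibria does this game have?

1

Both A: Row gets 15 (best alternative 11); Column gets 7 (best alternative 4). Neither deviates — NE.
Both C is not a NE: Row would switch to A (7 > 5).
No other cell survives both best-response checks, so there is 1 pure NE.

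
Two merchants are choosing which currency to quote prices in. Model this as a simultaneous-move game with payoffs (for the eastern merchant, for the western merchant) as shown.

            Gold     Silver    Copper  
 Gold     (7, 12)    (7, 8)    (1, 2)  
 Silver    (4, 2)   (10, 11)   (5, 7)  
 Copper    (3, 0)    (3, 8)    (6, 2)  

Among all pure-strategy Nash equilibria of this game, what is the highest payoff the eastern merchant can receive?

Both Gold is a pure NE (the eastern merchant: 7 ≥ 4; the western merchant: 12 ≥ 8). The eastern merchant gets 7.
Both Silver is a pure NE (the eastern merchant: 10 ≥ 7; the western merchant: 11 ≥ 7). The eastern merchant gets 10.
Every other cell has a profitable deviation for at least one player. Highest of {7, 10} is 10.

10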